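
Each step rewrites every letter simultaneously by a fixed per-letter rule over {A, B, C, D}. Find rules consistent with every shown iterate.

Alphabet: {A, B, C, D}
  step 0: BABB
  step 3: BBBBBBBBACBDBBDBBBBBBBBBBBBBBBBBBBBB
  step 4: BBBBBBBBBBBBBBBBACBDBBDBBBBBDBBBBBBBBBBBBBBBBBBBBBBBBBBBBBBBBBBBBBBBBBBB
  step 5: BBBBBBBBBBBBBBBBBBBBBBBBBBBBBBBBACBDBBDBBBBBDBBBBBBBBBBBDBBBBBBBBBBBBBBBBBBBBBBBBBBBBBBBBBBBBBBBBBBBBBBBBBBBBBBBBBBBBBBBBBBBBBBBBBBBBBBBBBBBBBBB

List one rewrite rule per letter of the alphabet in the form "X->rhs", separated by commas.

  step 4 ⇒ step 5: BBBBBBBBBBBBBBBBACBDBBDBBBBBDBBBBBBBBBBBBBBBBBBBBBBBBBBBBBBBBBBBBBBBBBBB ⇒ BB·BB·BB·BB·BB·BB·BB·BB·BB·BB·BB·BB·BB·BB·BB·BB·ACB·D·BB·DB·BB·BB·DB·BB·BB·BB·BB·BB·DB·BB·BB·BB·BB·BB·BB·BB·BB·BB·BB·BB·BB·BB·BB·BB·BB·BB·BB·BB·BB·BB·BB·BB·BB·BB·BB·BB·BB·BB·BB·BB·BB·BB·BB·BB·BB·BB·BB·BB·BB·BB·BB·BB
    A ↦ ACB
    B ↦ BB
    C ↦ D
    D ↦ DB

A->ACB, B->BB, C->D, D->DB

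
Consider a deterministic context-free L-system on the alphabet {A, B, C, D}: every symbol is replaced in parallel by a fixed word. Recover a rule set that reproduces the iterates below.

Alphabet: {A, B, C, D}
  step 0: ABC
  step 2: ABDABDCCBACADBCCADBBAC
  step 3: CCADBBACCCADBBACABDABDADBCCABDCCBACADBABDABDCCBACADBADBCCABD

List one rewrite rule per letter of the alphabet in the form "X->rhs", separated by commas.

A->CC, B->ADB, C->ABD, D->BAC

  step 2 ⇒ step 3: ABDABDCCBACADBCCADBBAC ⇒ CC·ADB·BAC·CC·ADB·BAC·ABD·ABD·ADB·CC·ABD·CC·BAC·ADB·ABD·ABD·CC·BAC·ADB·ADB·CC·ABD
    A ↦ CC
    B ↦ ADB
    C ↦ ABD
    D ↦ BAC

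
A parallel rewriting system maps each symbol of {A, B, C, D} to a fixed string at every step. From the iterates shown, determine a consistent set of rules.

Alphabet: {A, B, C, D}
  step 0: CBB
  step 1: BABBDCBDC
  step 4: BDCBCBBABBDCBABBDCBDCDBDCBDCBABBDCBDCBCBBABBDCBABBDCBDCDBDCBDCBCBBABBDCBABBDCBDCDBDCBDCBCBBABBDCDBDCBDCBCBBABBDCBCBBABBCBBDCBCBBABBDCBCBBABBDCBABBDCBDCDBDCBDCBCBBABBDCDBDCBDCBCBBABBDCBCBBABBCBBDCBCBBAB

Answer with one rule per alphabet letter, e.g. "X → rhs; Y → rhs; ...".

  step 0 ⇒ step 1: CBB ⇒ BAB·BDC·BDC
    B ↦ BDC
    C ↦ BAB
    A ↦ D  (constrained at step 1)
    D ↦ BCB  (constrained at step 1)

A->D, B->BDC, C->BAB, D->BCB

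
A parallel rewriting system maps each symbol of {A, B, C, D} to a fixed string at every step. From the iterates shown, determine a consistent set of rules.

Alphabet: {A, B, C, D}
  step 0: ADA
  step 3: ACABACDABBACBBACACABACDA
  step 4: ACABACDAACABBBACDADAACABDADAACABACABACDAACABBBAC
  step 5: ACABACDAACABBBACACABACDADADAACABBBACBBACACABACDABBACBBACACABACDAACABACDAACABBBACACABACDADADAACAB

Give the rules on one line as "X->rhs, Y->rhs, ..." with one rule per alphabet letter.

  step 4 ⇒ step 5: ACABACDAACABBBACDADAACABDADAACABACABACDAACABBBAC ⇒ AC·AB·AC·DA·AC·AB·BB·AC·AC·AB·AC·DA·DA·DA·AC·AB·BB·AC·BB·AC·AC·AB·AC·DA·BB·AC·BB·AC·AC·AB·AC·DA·AC·AB·AC·DA·AC·AB·BB·AC·AC·AB·AC·DA·DA·DA·AC·AB
    A ↦ AC
    B ↦ DA
    C ↦ AB
    D ↦ BB

A->AC, B->DA, C->AB, D->BB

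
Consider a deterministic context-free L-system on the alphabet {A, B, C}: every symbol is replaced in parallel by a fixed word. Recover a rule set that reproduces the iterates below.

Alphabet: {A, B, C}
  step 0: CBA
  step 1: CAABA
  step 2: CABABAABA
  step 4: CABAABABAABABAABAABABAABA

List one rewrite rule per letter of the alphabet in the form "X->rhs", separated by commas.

  step 1 ⇒ step 2: CAABA ⇒ CA·BA·BA·A·BA
    A ↦ BA
    B ↦ A
    C ↦ CA

A->BA, B->A, C->CA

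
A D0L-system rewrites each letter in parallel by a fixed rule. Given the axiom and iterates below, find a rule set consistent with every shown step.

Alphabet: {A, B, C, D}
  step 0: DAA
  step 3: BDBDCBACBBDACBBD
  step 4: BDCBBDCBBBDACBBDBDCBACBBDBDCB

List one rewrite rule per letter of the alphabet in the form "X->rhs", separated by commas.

  step 3 ⇒ step 4: BDBDCBACBBDACBBD ⇒ BD·CB·BD·CB·B·BD·AC·B·BD·BD·CB·AC·B·BD·BD·CB
    A ↦ AC
    B ↦ BD
    C ↦ B
    D ↦ CB

A->AC, B->BD, C->B, D->CB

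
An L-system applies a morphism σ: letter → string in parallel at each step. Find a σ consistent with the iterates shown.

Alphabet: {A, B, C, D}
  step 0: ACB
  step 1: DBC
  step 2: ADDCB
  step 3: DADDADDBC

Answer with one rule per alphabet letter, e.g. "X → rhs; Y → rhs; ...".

  step 2 ⇒ step 3: ADDCB ⇒ D·ADD·ADD·B·C
    A ↦ D
    B ↦ C
    C ↦ B
    D ↦ ADD

A->D, B->C, C->B, D->ADD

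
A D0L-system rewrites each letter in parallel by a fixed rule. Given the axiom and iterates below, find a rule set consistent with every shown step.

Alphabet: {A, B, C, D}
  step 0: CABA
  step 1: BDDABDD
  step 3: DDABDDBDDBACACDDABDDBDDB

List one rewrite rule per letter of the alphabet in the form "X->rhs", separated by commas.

A->DD, B->AB, C->B, D->AC

  step 0 ⇒ step 1: CABA ⇒ B·DD·AB·DD
    A ↦ DD
    B ↦ AB
    C ↦ B
    D ↦ AC  (constrained at step 1)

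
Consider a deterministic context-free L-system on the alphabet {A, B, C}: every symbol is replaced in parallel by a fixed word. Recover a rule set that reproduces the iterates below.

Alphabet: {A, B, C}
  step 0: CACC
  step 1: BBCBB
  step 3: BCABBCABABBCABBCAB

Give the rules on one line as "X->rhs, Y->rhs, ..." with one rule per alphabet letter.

  step 0 ⇒ step 1: CACC ⇒ B·BC·B·B
    A ↦ BC
    C ↦ B
    B ↦ AB  (constrained at step 1)

A->BC, B->AB, C->B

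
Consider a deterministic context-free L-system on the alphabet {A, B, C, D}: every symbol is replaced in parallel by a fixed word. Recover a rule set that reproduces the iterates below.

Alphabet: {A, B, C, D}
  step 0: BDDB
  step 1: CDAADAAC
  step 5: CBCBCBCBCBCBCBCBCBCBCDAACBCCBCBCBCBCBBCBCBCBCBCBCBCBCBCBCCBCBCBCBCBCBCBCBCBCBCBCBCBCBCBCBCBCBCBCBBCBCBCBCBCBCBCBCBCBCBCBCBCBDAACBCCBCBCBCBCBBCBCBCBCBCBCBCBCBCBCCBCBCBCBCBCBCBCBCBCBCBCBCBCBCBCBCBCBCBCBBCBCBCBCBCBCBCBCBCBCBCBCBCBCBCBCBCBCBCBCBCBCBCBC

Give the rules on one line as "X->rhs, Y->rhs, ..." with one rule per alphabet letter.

  step 0 ⇒ step 1: BDDB ⇒ C·DAA·DAA·C
    B ↦ C
    D ↦ DAA
    A ↦ CBC  (constrained at step 1)
    C ↦ BCB  (constrained at step 1)

A->CBC, B->C, C->BCB, D->DAA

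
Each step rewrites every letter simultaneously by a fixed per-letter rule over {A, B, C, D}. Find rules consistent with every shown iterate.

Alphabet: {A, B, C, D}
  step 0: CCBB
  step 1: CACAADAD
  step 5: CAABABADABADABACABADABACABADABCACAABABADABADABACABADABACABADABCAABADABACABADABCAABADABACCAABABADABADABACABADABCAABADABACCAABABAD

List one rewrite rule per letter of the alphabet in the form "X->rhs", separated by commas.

A->AB, B->AD, C->CA, D->AC

  step 0 ⇒ step 1: CCBB ⇒ CA·CA·AD·AD
    B ↦ AD
    C ↦ CA
    A ↦ AB  (constrained at step 1)
    D ↦ AC  (constrained at step 1)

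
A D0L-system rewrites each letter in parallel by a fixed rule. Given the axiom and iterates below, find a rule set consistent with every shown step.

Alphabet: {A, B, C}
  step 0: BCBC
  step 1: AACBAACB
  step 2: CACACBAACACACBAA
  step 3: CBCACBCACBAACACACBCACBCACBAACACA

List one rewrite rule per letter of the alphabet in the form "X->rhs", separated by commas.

A->CA, B->AA, C->CB

  step 2 ⇒ step 3: CACACBAACACACBAA ⇒ CB·CA·CB·CA·CB·AA·CA·CA·CB·CA·CB·CA·CB·AA·CA·CA
    A ↦ CA
    B ↦ AA
    C ↦ CB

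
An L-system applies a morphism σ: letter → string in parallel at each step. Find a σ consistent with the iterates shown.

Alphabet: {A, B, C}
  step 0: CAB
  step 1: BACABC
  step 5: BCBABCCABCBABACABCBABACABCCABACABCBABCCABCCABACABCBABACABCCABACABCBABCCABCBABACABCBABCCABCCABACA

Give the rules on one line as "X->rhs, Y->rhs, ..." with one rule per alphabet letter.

  step 0 ⇒ step 1: CAB ⇒ BA·CA·BC
    A ↦ CA
    B ↦ BC
    C ↦ BA

A->CA, B->BC, C->BA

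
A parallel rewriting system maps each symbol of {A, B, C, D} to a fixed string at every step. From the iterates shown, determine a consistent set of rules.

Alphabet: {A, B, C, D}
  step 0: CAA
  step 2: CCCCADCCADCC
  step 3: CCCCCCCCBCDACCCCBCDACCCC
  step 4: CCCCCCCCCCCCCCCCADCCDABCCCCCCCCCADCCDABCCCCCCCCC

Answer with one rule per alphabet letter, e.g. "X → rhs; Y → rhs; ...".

A->BC, B->AD, C->CC, D->DA

  step 3 ⇒ step 4: CCCCCCCCBCDACCCCBCDACCCC ⇒ CC·CC·CC·CC·CC·CC·CC·CC·AD·CC·DA·BC·CC·CC·CC·CC·AD·CC·DA·BC·CC·CC·CC·CC
    A ↦ BC
    B ↦ AD
    C ↦ CC
    D ↦ DA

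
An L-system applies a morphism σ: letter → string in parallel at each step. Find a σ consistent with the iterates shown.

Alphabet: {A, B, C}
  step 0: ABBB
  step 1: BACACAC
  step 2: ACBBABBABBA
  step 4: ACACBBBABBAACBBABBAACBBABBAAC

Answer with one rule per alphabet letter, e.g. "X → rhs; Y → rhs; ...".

A->B, B->AC, C->BA

  step 1 ⇒ step 2: BACACAC ⇒ AC·B·BA·B·BA·B·BA
    A ↦ B
    B ↦ AC
    C ↦ BA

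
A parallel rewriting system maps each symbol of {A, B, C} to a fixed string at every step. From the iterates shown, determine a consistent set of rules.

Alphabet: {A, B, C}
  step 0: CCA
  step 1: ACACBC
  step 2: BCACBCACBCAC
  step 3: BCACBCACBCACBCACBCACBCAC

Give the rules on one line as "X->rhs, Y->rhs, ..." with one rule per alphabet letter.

A->BC, B->BC, C->AC

  step 2 ⇒ step 3: BCACBCACBCAC ⇒ BC·AC·BC·AC·BC·AC·BC·AC·BC·AC·BC·AC
    A ↦ BC
    B ↦ BC
    C ↦ AC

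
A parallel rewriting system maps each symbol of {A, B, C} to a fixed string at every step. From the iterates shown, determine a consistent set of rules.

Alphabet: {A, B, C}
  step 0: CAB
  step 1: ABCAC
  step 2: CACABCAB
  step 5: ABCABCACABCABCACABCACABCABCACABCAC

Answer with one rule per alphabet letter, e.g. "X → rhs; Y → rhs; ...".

  step 1 ⇒ step 2: ABCAC ⇒ C·AC·AB·C·AB
    A ↦ C
    B ↦ AC
    C ↦ AB

A->C, B->AC, C->AB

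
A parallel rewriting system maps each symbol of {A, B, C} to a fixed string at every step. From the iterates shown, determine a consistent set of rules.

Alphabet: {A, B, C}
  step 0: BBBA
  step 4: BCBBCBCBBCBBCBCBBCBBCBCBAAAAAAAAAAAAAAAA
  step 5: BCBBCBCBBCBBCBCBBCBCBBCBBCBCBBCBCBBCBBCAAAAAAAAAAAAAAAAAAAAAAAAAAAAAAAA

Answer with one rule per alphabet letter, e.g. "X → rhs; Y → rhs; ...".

A->AA, B->BC, C->B

  step 4 ⇒ step 5: BCBBCBCBBCBBCBCBBCBBCBCBAAAAAAAAAAAAAAAA ⇒ BC·B·BC·BC·B·BC·B·BC·BC·B·BC·BC·B·BC·B·BC·BC·B·BC·BC·B·BC·B·BC·AA·AA·AA·AA·AA·AA·AA·AA·AA·AA·AA·AA·AA·AA·AA·AA
    A ↦ AA
    B ↦ BC
    C ↦ B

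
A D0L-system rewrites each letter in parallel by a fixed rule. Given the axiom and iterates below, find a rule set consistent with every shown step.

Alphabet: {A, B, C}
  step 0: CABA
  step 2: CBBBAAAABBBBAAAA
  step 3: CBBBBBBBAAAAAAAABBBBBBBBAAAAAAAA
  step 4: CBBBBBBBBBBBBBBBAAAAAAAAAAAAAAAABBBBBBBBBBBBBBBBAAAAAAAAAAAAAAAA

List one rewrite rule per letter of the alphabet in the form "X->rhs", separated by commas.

  step 3 ⇒ step 4: CBBBBBBBAAAAAAAABBBBBBBBAAAAAAAA ⇒ CB·BB·BB·BB·BB·BB·BB·BB·AA·AA·AA·AA·AA·AA·AA·AA·BB·BB·BB·BB·BB·BB·BB·BB·AA·AA·AA·AA·AA·AA·AA·AA
    A ↦ AA
    B ↦ BB
    C ↦ CB

A->AA, B->BB, C->CB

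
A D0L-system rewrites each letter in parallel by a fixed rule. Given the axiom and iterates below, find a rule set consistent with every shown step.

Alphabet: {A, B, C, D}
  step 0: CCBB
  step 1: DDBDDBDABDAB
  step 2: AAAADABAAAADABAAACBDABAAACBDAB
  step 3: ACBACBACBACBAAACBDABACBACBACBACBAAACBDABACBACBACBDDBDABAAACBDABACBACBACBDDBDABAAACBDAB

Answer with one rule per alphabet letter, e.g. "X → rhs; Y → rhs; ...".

A->ACB, B->DAB, C->DDB, D->AA

  step 2 ⇒ step 3: AAAADABAAAADABAAACBDABAAACBDAB ⇒ ACB·ACB·ACB·ACB·AA·ACB·DAB·ACB·ACB·ACB·ACB·AA·ACB·DAB·ACB·ACB·ACB·DDB·DAB·AA·ACB·DAB·ACB·ACB·ACB·DDB·DAB·AA·ACB·DAB
    A ↦ ACB
    B ↦ DAB
    C ↦ DDB
    D ↦ AA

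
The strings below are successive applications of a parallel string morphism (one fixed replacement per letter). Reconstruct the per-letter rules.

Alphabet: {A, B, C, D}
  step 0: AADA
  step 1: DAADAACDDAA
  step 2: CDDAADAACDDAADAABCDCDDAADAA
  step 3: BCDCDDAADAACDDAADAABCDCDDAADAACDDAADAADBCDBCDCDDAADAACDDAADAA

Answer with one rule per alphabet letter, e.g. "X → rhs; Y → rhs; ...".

A->DAA, B->D, C->B, D->CD

  step 2 ⇒ step 3: CDDAADAACDDAADAABCDCDDAADAA ⇒ B·CD·CD·DAA·DAA·CD·DAA·DAA·B·CD·CD·DAA·DAA·CD·DAA·DAA·D·B·CD·B·CD·CD·DAA·DAA·CD·DAA·DAA
    A ↦ DAA
    B ↦ D
    C ↦ B
    D ↦ CD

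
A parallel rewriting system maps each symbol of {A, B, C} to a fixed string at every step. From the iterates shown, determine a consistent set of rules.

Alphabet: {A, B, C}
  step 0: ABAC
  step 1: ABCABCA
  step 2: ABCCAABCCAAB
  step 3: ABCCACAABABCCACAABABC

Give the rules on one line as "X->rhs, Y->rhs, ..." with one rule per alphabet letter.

A->AB, B->C, C->CA

  step 2 ⇒ step 3: ABCCAABCCAAB ⇒ AB·C·CA·CA·AB·AB·C·CA·CA·AB·AB·C
    A ↦ AB
    B ↦ C
    C ↦ CA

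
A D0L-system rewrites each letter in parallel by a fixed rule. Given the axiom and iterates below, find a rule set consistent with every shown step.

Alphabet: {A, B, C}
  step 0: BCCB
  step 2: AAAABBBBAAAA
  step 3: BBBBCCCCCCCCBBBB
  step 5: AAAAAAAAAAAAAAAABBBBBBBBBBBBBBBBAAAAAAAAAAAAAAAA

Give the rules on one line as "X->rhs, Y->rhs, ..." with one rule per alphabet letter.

A->B, B->CC, C->AA

  step 2 ⇒ step 3: AAAABBBBAAAA ⇒ B·B·B·B·CC·CC·CC·CC·B·B·B·B
    A ↦ B
    B ↦ CC
    C ↦ AA  (constrained at step 0)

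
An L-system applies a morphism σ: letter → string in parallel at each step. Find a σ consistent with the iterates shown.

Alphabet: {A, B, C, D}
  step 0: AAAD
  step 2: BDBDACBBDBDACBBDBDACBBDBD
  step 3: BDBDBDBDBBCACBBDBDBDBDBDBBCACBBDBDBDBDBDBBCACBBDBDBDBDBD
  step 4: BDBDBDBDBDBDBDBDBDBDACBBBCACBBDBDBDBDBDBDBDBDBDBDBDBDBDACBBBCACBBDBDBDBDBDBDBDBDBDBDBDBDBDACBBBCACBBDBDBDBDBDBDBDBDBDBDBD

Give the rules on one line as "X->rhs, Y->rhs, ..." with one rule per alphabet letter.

A->BBC, B->BD, C->ACB, D->BD

  step 3 ⇒ step 4: BDBDBDBDBBCACBBDBDBDBDBDBBCACBBDBDBDBDBDBBCACBBDBDBDBDBD ⇒ BD·BD·BD·BD·BD·BD·BD·BD·BD·BD·ACB·BBC·ACB·BD·BD·BD·BD·BD·BD·BD·BD·BD·BD·BD·BD·BD·ACB·BBC·ACB·BD·BD·BD·BD·BD·BD·BD·BD·BD·BD·BD·BD·BD·ACB·BBC·ACB·BD·BD·BD·BD·BD·BD·BD·BD·BD·BD·BD
    A ↦ BBC
    B ↦ BD
    C ↦ ACB
    D ↦ BD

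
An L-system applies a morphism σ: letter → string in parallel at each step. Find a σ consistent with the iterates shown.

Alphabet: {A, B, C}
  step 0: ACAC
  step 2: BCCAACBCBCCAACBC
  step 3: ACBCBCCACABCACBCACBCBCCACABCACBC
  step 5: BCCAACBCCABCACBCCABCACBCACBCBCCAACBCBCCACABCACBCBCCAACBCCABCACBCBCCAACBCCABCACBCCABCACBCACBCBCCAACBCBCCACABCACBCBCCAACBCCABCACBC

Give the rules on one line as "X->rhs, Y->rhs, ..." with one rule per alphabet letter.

A->CA, B->AC, C->BC

  step 2 ⇒ step 3: BCCAACBCBCCAACBC ⇒ AC·BC·BC·CA·CA·BC·AC·BC·AC·BC·BC·CA·CA·BC·AC·BC
    A ↦ CA
    B ↦ AC
    C ↦ BC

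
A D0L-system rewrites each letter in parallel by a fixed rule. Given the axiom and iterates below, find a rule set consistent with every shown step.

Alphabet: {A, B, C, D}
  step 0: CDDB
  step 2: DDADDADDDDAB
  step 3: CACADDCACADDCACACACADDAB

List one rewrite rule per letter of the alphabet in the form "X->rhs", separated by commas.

A->DD, B->AB, C->A, D->CA

  step 2 ⇒ step 3: DDADDADDDDAB ⇒ CA·CA·DD·CA·CA·DD·CA·CA·CA·CA·DD·AB
    A ↦ DD
    B ↦ AB
    D ↦ CA
    C ↦ A  (constrained at step 0)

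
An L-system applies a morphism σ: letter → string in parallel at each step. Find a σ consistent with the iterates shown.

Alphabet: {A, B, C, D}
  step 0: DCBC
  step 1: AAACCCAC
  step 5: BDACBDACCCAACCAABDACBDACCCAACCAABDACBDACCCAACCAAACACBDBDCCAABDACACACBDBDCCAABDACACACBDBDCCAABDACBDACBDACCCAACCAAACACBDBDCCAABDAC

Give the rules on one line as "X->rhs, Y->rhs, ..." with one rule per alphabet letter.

A->BD, B->CC, C->AC, D->AA

  step 0 ⇒ step 1: DCBC ⇒ AA·AC·CC·AC
    B ↦ CC
    C ↦ AC
    D ↦ AA
    A ↦ BD  (constrained at step 1)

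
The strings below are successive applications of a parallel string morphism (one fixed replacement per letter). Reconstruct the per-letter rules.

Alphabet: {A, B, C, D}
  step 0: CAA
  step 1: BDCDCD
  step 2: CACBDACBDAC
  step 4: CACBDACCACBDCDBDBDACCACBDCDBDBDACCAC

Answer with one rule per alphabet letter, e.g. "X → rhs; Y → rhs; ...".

A->CD, B->C, C->BD, D->AC

  step 1 ⇒ step 2: BDCDCD ⇒ C·AC·BD·AC·BD·AC
    B ↦ C
    C ↦ BD
    D ↦ AC
  step 0 ⇒ step 1: CAA ⇒ BD·CD·CD
    A ↦ CD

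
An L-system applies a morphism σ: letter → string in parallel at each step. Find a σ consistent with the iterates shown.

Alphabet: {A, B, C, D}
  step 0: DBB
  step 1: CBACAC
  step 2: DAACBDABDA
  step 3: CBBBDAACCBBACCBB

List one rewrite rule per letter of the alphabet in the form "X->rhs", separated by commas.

  step 2 ⇒ step 3: DAACBDABDA ⇒ CB·B·B·DA·AC·CB·B·AC·CB·B
    A ↦ B
    B ↦ AC
    C ↦ DA
    D ↦ CB

A->B, B->AC, C->DA, D->CB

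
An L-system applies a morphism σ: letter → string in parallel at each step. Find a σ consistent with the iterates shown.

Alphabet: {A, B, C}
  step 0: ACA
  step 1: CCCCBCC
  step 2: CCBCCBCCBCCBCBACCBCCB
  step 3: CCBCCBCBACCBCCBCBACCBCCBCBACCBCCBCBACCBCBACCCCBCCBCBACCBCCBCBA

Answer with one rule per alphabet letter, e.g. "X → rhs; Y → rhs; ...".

A->CC, B->CBA, C->CCB

  step 2 ⇒ step 3: CCBCCBCCBCCBCBACCBCCB ⇒ CCB·CCB·CBA·CCB·CCB·CBA·CCB·CCB·CBA·CCB·CCB·CBA·CCB·CBA·CC·CCB·CCB·CBA·CCB·CCB·CBA
    A ↦ CC
    B ↦ CBA
    C ↦ CCB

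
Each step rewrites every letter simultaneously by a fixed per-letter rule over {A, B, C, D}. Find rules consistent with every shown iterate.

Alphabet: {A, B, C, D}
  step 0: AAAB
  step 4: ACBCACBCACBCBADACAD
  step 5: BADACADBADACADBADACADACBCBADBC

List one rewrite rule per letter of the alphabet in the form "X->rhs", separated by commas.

A->B, B->AC, C->AD, D->C

  step 4 ⇒ step 5: ACBCACBCACBCBADACAD ⇒ B·AD·AC·AD·B·AD·AC·AD·B·AD·AC·AD·AC·B·C·B·AD·B·C
    A ↦ B
    B ↦ AC
    C ↦ AD
    D ↦ C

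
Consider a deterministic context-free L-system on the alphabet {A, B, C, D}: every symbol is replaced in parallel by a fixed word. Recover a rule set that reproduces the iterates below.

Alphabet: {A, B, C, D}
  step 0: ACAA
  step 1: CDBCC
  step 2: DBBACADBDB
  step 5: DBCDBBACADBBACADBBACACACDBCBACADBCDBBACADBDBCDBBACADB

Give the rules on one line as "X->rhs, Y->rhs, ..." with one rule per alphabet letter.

  step 1 ⇒ step 2: CDBCC ⇒ DB·BA·CA·DB·DB
    B ↦ CA
    C ↦ DB
    D ↦ BA
  step 0 ⇒ step 1: ACAA ⇒ C·DB·C·C
    A ↦ C

A->C, B->CA, C->DB, D->BA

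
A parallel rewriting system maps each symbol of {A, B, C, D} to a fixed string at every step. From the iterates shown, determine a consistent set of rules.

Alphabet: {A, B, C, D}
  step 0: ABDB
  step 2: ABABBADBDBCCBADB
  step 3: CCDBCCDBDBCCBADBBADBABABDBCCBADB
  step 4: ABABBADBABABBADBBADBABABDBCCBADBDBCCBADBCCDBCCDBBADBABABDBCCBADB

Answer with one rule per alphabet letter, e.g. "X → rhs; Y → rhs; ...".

A->CC, B->DB, C->AB, D->BA

  step 3 ⇒ step 4: CCDBCCDBDBCCBADBBADBABABDBCCBADB ⇒ AB·AB·BA·DB·AB·AB·BA·DB·BA·DB·AB·AB·DB·CC·BA·DB·DB·CC·BA·DB·CC·DB·CC·DB·BA·DB·AB·AB·DB·CC·BA·DB
    A ↦ CC
    B ↦ DB
    C ↦ AB
    D ↦ BA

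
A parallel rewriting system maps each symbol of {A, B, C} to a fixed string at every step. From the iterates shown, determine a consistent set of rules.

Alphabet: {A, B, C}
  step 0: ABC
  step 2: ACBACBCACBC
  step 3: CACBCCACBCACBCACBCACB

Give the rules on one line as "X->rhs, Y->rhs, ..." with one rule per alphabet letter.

A->C, B->C, C->ACB

  step 2 ⇒ step 3: ACBACBCACBC ⇒ C·ACB·C·C·ACB·C·ACB·C·ACB·C·ACB
    A ↦ C
    B ↦ C
    C ↦ ACB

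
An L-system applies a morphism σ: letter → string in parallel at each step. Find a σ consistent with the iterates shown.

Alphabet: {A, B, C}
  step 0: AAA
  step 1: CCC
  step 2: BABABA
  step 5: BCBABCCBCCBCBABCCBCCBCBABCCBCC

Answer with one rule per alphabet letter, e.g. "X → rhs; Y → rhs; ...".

A->C, B->BC, C->BA

  step 1 ⇒ step 2: CCC ⇒ BA·BA·BA
    C ↦ BA
  step 0 ⇒ step 1: AAA ⇒ C·C·C
    A ↦ C
    B ↦ BC  (constrained at step 2)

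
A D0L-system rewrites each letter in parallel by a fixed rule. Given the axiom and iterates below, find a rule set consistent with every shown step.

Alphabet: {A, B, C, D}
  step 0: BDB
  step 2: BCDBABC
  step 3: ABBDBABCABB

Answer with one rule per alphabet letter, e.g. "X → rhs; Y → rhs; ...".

  step 2 ⇒ step 3: BCDBABC ⇒ A·BB·DB·A·BC·A·BB
    A ↦ BC
    B ↦ A
    C ↦ BB
    D ↦ DB

A->BC, B->A, C->BB, D->DB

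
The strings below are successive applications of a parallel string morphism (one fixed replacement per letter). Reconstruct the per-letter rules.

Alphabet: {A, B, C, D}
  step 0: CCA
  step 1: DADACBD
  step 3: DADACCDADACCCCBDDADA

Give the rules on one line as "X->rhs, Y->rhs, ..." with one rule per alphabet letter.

A->CBD, B->C, C->DA, D->C

  step 0 ⇒ step 1: CCA ⇒ DA·DA·CBD
    A ↦ CBD
    C ↦ DA
    B ↦ C  (constrained at step 1)
    D ↦ C  (constrained at step 1)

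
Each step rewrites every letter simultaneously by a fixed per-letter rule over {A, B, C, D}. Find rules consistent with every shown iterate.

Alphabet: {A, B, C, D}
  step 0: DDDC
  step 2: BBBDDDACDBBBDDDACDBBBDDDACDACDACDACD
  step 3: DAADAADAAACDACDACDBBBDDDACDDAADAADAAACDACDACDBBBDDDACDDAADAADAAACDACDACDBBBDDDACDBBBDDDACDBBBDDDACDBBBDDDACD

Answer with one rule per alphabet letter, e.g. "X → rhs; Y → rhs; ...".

A->BBB, B->DAA, C->DDD, D->ACD

  step 2 ⇒ step 3: BBBDDDACDBBBDDDACDBBBDDDACDACDACDACD ⇒ DAA·DAA·DAA·ACD·ACD·ACD·BBB·DDD·ACD·DAA·DAA·DAA·ACD·ACD·ACD·BBB·DDD·ACD·DAA·DAA·DAA·ACD·ACD·ACD·BBB·DDD·ACD·BBB·DDD·ACD·BBB·DDD·ACD·BBB·DDD·ACD
    A ↦ BBB
    B ↦ DAA
    C ↦ DDD
    D ↦ ACD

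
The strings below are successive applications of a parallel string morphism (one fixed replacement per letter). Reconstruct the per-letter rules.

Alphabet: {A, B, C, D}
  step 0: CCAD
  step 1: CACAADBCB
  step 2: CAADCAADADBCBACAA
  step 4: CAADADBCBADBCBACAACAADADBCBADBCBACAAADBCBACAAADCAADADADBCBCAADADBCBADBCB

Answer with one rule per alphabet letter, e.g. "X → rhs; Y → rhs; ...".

  step 1 ⇒ step 2: CACAADBCB ⇒ CA·AD·CA·AD·AD·BCB·A·CA·A
    A ↦ AD
    B ↦ A
    C ↦ CA
    D ↦ BCB

A->AD, B->A, C->CA, D->BCB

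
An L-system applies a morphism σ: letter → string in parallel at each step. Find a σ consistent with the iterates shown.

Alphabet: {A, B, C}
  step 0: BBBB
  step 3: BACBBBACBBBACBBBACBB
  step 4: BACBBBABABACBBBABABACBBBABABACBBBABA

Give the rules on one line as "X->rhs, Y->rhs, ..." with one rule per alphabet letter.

A->C, B->BA, C->BB

  step 3 ⇒ step 4: BACBBBACBBBACBBBACBB ⇒ BA·C·BB·BA·BA·BA·C·BB·BA·BA·BA·C·BB·BA·BA·BA·C·BB·BA·BA
    A ↦ C
    B ↦ BA
    C ↦ BB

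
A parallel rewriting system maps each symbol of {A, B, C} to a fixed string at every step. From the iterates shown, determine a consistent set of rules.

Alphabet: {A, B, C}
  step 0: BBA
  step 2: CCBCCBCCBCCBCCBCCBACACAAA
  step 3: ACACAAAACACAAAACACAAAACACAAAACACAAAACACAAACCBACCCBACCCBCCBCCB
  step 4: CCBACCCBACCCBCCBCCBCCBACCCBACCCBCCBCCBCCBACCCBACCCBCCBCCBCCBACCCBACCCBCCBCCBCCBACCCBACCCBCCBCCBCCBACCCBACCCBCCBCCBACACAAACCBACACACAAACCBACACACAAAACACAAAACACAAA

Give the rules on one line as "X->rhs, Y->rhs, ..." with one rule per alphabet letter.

  step 3 ⇒ step 4: ACACAAAACACAAAACACAAAACACAAAACACAAAACACAAACCBACCCBACCCBCCBCCB ⇒ CCB·AC·CCB·AC·CCB·CCB·CCB·CCB·AC·CCB·AC·CCB·CCB·CCB·CCB·AC·CCB·AC·CCB·CCB·CCB·CCB·AC·CCB·AC·CCB·CCB·CCB·CCB·AC·CCB·AC·CCB·CCB·CCB·CCB·AC·CCB·AC·CCB·CCB·CCB·AC·AC·AAA·CCB·AC·AC·AC·AAA·CCB·AC·AC·AC·AAA·AC·AC·AAA·AC·AC·AAA
    A ↦ CCB
    B ↦ AAA
    C ↦ AC

A->CCB, B->AAA, C->AC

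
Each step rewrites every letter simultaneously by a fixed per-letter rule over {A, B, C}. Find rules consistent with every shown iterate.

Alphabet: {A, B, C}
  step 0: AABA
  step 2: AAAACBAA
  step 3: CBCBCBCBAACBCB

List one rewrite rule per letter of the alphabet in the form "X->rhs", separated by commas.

  step 2 ⇒ step 3: AAAACBAA ⇒ CB·CB·CB·CB·A·A·CB·CB
    A ↦ CB
    B ↦ A
    C ↦ A

A->CB, B->A, C->A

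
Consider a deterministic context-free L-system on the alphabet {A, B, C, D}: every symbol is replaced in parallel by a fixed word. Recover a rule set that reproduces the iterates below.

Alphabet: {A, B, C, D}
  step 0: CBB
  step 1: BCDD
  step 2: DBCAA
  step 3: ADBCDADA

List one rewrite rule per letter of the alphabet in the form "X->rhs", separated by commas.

A->DA, B->D, C->BC, D->A

  step 2 ⇒ step 3: DBCAA ⇒ A·D·BC·DA·DA
    A ↦ DA
    B ↦ D
    C ↦ BC
    D ↦ A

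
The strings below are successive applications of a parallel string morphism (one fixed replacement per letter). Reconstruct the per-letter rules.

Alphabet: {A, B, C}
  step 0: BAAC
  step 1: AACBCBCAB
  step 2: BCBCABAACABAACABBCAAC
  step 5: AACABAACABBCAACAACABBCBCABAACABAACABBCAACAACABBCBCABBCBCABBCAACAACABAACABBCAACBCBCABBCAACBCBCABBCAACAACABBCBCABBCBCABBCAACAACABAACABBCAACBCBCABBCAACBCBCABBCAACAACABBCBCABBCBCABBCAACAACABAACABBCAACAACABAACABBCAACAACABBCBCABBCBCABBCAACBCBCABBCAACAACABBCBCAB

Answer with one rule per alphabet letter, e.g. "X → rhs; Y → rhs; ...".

  step 1 ⇒ step 2: AACBCBCAB ⇒ BC·BC·AB·AAC·AB·AAC·AB·BC·AAC
    A ↦ BC
    B ↦ AAC
    C ↦ AB

A->BC, B->AAC, C->AB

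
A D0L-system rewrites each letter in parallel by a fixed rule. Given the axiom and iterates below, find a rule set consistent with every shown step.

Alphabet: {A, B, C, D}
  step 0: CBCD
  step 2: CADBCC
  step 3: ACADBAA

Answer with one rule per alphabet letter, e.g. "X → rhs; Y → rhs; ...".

A->C, B->DB, C->A, D->A

  step 2 ⇒ step 3: CADBCC ⇒ A·C·A·DB·A·A
    A ↦ C
    B ↦ DB
    C ↦ A
    D ↦ A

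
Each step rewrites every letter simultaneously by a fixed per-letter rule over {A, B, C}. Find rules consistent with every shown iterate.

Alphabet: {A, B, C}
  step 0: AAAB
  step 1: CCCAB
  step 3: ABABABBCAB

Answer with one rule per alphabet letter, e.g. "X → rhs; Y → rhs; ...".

  step 0 ⇒ step 1: AAAB ⇒ C·C·C·AB
    A ↦ C
    B ↦ AB
    C ↦ B  (constrained at step 1)

A->C, B->AB, C->B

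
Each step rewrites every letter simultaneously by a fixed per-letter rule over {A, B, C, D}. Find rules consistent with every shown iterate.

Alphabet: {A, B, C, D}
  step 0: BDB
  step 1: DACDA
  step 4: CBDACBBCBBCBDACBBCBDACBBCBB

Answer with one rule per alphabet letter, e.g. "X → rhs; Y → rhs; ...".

A->BB, B->DA, C->CB, D->C

  step 0 ⇒ step 1: BDB ⇒ DA·C·DA
    B ↦ DA
    D ↦ C
    A ↦ BB  (constrained at step 1)
    C ↦ CB  (constrained at step 1)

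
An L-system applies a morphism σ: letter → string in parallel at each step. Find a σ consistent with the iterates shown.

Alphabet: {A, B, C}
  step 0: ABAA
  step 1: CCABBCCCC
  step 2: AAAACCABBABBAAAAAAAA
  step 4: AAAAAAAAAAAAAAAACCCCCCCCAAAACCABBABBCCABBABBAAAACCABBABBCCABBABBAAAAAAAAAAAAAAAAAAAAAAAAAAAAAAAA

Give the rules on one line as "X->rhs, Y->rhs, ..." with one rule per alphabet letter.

A->CC, B->ABB, C->AA

  step 1 ⇒ step 2: CCABBCCCC ⇒ AA·AA·CC·ABB·ABB·AA·AA·AA·AA
    A ↦ CC
    B ↦ ABB
    C ↦ AA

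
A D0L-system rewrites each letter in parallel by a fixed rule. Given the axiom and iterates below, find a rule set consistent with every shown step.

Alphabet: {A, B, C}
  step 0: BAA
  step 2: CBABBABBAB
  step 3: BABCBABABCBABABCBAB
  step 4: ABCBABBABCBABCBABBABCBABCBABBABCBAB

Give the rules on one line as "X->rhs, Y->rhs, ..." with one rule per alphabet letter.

A->CB, B->AB, C->B

  step 3 ⇒ step 4: BABCBABABCBABABCBAB ⇒ AB·CB·AB·B·AB·CB·AB·CB·AB·B·AB·CB·AB·CB·AB·B·AB·CB·AB
    A ↦ CB
    B ↦ AB
    C ↦ B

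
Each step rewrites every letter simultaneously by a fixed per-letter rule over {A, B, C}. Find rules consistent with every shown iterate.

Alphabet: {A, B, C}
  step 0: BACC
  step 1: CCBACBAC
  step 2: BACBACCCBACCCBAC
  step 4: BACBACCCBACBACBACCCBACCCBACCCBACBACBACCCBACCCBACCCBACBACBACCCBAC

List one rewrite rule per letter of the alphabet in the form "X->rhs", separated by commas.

A->C, B->C, C->BAC

  step 1 ⇒ step 2: CCBACBAC ⇒ BAC·BAC·C·C·BAC·C·C·BAC
    A ↦ C
    B ↦ C
    C ↦ BAC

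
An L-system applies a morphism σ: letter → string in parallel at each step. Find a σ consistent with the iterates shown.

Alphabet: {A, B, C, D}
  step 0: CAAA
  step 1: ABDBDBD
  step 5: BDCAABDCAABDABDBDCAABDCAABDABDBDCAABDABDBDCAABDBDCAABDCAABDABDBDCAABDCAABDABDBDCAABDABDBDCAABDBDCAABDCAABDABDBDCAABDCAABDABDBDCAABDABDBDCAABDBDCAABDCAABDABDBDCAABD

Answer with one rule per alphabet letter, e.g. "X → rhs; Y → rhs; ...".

  step 0 ⇒ step 1: CAAA ⇒ A·BD·BD·BD
    A ↦ BD
    C ↦ A
    B ↦ CA  (constrained at step 1)
    D ↦ ABD  (constrained at step 1)

A->BD, B->CA, C->A, D->ABD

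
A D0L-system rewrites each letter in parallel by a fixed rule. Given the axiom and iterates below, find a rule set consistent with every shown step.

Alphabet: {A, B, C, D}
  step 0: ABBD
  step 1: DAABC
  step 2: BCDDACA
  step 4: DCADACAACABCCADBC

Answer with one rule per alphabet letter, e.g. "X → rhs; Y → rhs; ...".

  step 1 ⇒ step 2: DAABC ⇒ BC·D·D·A·CA
    A ↦ D
    B ↦ A
    C ↦ CA
    D ↦ BC

A->D, B->A, C->CA, D->BC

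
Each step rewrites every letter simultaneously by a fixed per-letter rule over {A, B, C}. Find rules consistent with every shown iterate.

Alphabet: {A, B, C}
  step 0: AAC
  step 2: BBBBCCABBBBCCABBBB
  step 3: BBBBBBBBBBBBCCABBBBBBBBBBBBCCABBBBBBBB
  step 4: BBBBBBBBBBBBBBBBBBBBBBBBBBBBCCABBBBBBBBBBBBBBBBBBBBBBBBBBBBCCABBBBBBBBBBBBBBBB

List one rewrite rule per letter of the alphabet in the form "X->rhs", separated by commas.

  step 3 ⇒ step 4: BBBBBBBBBBBBCCABBBBBBBBBBBBCCABBBBBBBB ⇒ BB·BB·BB·BB·BB·BB·BB·BB·BB·BB·BB·BB·BB·BB·CCA·BB·BB·BB·BB·BB·BB·BB·BB·BB·BB·BB·BB·BB·BB·CCA·BB·BB·BB·BB·BB·BB·BB·BB
    A ↦ CCA
    B ↦ BB
    C ↦ BB

A->CCA, B->BB, C->BB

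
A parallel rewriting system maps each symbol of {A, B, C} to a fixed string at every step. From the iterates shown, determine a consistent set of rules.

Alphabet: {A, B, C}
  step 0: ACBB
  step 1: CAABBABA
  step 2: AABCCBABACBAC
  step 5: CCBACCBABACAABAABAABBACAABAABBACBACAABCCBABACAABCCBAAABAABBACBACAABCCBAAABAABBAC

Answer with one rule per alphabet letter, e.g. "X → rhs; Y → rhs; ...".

  step 1 ⇒ step 2: CAABBABA ⇒ AAB·C·C·BA·BA·C·BA·C
    A ↦ C
    B ↦ BA
    C ↦ AAB

A->C, B->BA, C->AAB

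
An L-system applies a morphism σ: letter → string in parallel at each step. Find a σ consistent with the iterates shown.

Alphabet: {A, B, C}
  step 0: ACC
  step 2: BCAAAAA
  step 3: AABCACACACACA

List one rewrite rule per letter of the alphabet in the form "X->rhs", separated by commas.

A->CA, B->AA, C->B

  step 2 ⇒ step 3: BCAAAAA ⇒ AA·B·CA·CA·CA·CA·CA
    A ↦ CA
    B ↦ AA
    C ↦ B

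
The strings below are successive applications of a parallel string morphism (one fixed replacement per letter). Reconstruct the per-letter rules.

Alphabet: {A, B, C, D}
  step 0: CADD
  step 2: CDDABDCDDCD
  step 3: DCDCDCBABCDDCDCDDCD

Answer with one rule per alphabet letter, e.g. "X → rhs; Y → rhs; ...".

  step 2 ⇒ step 3: CDDABDCDDCD ⇒ D·CD·CD·CB·AB·CD·D·CD·CD·D·CD
    A ↦ CB
    B ↦ AB
    C ↦ D
    D ↦ CD

A->CB, B->AB, C->D, D->CD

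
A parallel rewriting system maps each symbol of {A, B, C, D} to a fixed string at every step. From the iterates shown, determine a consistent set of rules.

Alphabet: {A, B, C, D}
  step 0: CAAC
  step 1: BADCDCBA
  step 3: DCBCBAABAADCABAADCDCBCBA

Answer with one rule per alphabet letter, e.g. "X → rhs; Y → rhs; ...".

  step 0 ⇒ step 1: CAAC ⇒ BA·DC·DC·BA
    A ↦ DC
    C ↦ BA
    B ↦ A  (constrained at step 1)
    D ↦ BC  (constrained at step 1)

A->DC, B->A, C->BA, D->BC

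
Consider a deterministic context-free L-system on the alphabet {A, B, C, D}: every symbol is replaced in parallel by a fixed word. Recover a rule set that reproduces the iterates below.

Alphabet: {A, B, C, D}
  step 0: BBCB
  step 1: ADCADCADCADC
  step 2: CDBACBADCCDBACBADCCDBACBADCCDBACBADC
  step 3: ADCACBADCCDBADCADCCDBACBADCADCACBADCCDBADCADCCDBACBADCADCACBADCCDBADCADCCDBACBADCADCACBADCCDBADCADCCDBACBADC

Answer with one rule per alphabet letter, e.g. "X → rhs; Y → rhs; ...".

A->CDB, B->ADC, C->ADC, D->ACB

  step 2 ⇒ step 3: CDBACBADCCDBACBADCCDBACBADCCDBACBADC ⇒ ADC·ACB·ADC·CDB·ADC·ADC·CDB·ACB·ADC·ADC·ACB·ADC·CDB·ADC·ADC·CDB·ACB·ADC·ADC·ACB·ADC·CDB·ADC·ADC·CDB·ACB·ADC·ADC·ACB·ADC·CDB·ADC·ADC·CDB·ACB·ADC
    A ↦ CDB
    B ↦ ADC
    C ↦ ADC
    D ↦ ACB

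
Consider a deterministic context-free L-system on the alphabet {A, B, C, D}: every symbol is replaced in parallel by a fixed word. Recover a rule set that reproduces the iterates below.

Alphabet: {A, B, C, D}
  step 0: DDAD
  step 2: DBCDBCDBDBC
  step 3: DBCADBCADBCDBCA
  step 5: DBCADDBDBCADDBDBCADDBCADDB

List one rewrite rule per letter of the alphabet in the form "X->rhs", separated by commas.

A->D, B->C, C->A, D->DB

  step 2 ⇒ step 3: DBCDBCDBDBC ⇒ DB·C·A·DB·C·A·DB·C·DB·C·A
    B ↦ C
    C ↦ A
    D ↦ DB
    A ↦ D  (constrained at step 0)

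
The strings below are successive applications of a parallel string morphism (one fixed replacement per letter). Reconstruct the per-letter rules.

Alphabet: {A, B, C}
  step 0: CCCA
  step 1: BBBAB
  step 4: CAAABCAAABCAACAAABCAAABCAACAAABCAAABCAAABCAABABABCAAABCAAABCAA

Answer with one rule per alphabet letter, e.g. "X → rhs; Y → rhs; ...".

  step 0 ⇒ step 1: CCCA ⇒ B·B·B·AB
    A ↦ AB
    C ↦ B
    B ↦ CAA  (constrained at step 1)

A->AB, B->CAA, C->B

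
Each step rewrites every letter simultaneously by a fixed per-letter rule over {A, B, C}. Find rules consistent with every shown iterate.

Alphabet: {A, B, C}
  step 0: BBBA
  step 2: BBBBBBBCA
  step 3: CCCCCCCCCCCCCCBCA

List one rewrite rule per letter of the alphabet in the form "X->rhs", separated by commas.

  step 2 ⇒ step 3: BBBBBBBCA ⇒ CC·CC·CC·CC·CC·CC·CC·B·CA
    A ↦ CA
    B ↦ CC
    C ↦ B

A->CA, B->CC, C->B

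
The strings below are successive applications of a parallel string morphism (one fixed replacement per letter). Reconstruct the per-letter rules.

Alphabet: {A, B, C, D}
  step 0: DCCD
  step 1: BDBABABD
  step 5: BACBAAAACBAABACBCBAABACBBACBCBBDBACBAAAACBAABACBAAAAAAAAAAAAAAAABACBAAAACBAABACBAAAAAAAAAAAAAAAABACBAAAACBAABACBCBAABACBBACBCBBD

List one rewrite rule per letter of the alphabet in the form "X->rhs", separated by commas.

A->AA, B->CB, C->BA, D->BD

  step 0 ⇒ step 1: DCCD ⇒ BD·BA·BA·BD
    C ↦ BA
    D ↦ BD
    A ↦ AA  (constrained at step 1)
    B ↦ CB  (constrained at step 1)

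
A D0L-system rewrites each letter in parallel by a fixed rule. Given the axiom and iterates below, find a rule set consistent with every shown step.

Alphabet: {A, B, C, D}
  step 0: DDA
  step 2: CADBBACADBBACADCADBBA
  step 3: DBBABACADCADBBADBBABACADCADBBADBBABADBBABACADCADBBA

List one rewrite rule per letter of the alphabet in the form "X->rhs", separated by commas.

  step 2 ⇒ step 3: CADBBACADBBACADCADBBA ⇒ D·BBA·BA·CAD·CAD·BBA·D·BBA·BA·CAD·CAD·BBA·D·BBA·BA·D·BBA·BA·CAD·CAD·BBA
    A ↦ BBA
    B ↦ CAD
    C ↦ D
    D ↦ BA

A->BBA, B->CAD, C->D, D->BA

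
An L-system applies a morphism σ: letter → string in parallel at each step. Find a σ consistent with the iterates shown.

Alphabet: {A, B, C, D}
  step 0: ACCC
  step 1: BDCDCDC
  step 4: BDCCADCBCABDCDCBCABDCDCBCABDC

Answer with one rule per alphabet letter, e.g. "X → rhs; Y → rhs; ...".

A->B, B->CA, C->DC, D->B

  step 0 ⇒ step 1: ACCC ⇒ B·DC·DC·DC
    A ↦ B
    C ↦ DC
    B ↦ CA  (constrained at step 1)
    D ↦ B  (constrained at step 1)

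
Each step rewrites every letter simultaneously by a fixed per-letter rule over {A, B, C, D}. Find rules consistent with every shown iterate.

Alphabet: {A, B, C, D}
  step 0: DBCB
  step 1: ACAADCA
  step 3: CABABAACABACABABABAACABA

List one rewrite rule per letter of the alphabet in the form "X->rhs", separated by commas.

  step 0 ⇒ step 1: DBCB ⇒ A·CA·AD·CA
    B ↦ CA
    C ↦ AD
    D ↦ A
    A ↦ BA  (constrained at step 1)

A->BA, B->CA, C->AD, D->A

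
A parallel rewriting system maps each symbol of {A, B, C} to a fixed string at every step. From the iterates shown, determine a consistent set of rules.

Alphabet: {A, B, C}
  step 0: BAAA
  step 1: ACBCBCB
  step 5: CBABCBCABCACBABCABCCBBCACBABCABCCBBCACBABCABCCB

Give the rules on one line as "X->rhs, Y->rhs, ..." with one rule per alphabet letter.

  step 0 ⇒ step 1: BAAA ⇒ A·CB·CB·CB
    A ↦ CB
    B ↦ A
    C ↦ BC  (constrained at step 1)

A->CB, B->A, C->BC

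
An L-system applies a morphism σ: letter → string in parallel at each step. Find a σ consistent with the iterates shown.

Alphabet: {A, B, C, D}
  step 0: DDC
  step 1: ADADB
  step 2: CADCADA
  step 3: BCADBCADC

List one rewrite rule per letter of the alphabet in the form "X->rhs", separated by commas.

A->C, B->A, C->B, D->AD

  step 2 ⇒ step 3: CADCADA ⇒ B·C·AD·B·C·AD·C
    A ↦ C
    C ↦ B
    D ↦ AD
  step 1 ⇒ step 2: ADADB ⇒ C·AD·C·AD·A
    B ↦ A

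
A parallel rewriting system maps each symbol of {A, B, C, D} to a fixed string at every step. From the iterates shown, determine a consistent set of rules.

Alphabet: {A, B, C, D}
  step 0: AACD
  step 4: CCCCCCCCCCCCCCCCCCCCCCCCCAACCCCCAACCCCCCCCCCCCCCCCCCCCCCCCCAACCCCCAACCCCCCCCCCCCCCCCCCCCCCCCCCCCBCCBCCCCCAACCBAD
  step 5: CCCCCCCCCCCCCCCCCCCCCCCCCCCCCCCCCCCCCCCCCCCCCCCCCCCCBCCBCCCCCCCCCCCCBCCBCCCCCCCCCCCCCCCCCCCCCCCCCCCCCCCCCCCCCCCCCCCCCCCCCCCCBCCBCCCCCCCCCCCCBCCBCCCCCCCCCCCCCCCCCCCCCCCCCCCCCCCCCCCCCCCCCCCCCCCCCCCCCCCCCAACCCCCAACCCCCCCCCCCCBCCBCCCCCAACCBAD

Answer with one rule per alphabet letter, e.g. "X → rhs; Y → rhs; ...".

A->CCB, B->CAA, C->CC, D->AD

  step 4 ⇒ step 5: CCCCCCCCCCCCCCCCCCCCCCCCCAACCCCCAACCCCCCCCCCCCCCCCCCCCCCCCCAACCCCCAACCCCCCCCCCCCCCCCCCCCCCCCCCCCBCCBCCCCCAACCBAD ⇒ CC·CC·CC·CC·CC·CC·CC·CC·CC·CC·CC·CC·CC·CC·CC·CC·CC·CC·CC·CC·CC·CC·CC·CC·CC·CCB·CCB·CC·CC·CC·CC·CC·CCB·CCB·CC·CC·CC·CC·CC·CC·CC·CC·CC·CC·CC·CC·CC·CC·CC·CC·CC·CC·CC·CC·CC·CC·CC·CC·CC·CCB·CCB·CC·CC·CC·CC·CC·CCB·CCB·CC·CC·CC·CC·CC·CC·CC·CC·CC·CC·CC·CC·CC·CC·CC·CC·CC·CC·CC·CC·CC·CC·CC·CC·CC·CC·CC·CC·CAA·CC·CC·CAA·CC·CC·CC·CC·CC·CCB·CCB·CC·CC·CAA·CCB·AD
    A ↦ CCB
    B ↦ CAA
    C ↦ CC
    D ↦ AD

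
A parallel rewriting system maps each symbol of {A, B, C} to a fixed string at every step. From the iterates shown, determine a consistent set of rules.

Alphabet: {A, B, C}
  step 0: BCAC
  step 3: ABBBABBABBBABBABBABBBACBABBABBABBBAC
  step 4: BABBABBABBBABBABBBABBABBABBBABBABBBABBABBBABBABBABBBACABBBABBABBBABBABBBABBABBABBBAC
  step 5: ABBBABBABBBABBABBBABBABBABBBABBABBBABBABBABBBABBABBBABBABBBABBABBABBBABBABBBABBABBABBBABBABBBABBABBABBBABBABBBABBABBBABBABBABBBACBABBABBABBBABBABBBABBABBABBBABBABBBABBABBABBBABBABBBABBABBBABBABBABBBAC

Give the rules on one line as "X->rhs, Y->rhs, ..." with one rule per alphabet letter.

A->B, B->ABB, C->AC

  step 4 ⇒ step 5: BABBABBABBBABBABBBABBABBABBBABBABBBABBABBBABBABBABBBACABBBABBABBBABBABBBABBABBABBBAC ⇒ ABB·B·ABB·ABB·B·ABB·ABB·B·ABB·ABB·ABB·B·ABB·ABB·B·ABB·ABB·ABB·B·ABB·ABB·B·ABB·ABB·B·ABB·ABB·ABB·B·ABB·ABB·B·ABB·ABB·ABB·B·ABB·ABB·B·ABB·ABB·ABB·B·ABB·ABB·B·ABB·ABB·B·ABB·ABB·ABB·B·AC·B·ABB·ABB·ABB·B·ABB·ABB·B·ABB·ABB·ABB·B·ABB·ABB·B·ABB·ABB·ABB·B·ABB·ABB·B·ABB·ABB·B·ABB·ABB·ABB·B·AC
    A ↦ B
    B ↦ ABB
    C ↦ AC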